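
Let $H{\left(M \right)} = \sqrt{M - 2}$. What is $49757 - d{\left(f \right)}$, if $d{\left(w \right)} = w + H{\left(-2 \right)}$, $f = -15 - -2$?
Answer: $49770 - 2 i \approx 49770.0 - 2.0 i$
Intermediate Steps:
$f = -13$ ($f = -15 + 2 = -13$)
$H{\left(M \right)} = \sqrt{-2 + M}$
$d{\left(w \right)} = w + 2 i$ ($d{\left(w \right)} = w + \sqrt{-2 - 2} = w + \sqrt{-4} = w + 2 i$)
$49757 - d{\left(f \right)} = 49757 - \left(-13 + 2 i\right) = 49757 + \left(13 - 2 i\right) = 49770 - 2 i$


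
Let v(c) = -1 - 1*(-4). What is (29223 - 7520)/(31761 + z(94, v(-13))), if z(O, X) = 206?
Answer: 21703/31967 ≈ 0.67892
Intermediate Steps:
v(c) = 3 (v(c) = -1 + 4 = 3)
(29223 - 7520)/(31761 + z(94, v(-13))) = (29223 - 7520)/(31761 + 206) = 21703/31967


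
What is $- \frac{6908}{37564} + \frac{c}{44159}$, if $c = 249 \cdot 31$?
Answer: $- \frac{3773464}{414697169} \approx -0.0090993$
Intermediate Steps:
$c = 7719$
$- \frac{6908}{37564} + \frac{c}{44159} = - \frac{6908}{37564} + \frac{7719}{44159} = \left(-6908\right) \frac{1}{37564} + 7719 \cdot \frac{1}{44159} = - \frac{1727}{9391} + \frac{7719}{44159} = - \frac{3773464}{414697169}$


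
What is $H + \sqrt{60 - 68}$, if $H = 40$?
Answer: $40 + 2 i \sqrt{2} \approx 40.0 + 2.8284 i$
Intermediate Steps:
$H + \sqrt{60 - 68} = 40 + \sqrt{60 - 68} = 40 + \sqrt{-8} = 40 + 2 i \sqrt{2}$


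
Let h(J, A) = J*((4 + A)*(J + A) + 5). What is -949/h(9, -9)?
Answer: -949/45 ≈ -21.089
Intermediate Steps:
h(J, A) = J*(5 + (4 + A)*(A + J)) (h(J, A) = J*((4 + A)*(A + J) + 5) = J*(5 + (4 + A)*(A + J)))
-949/h(9, -9) = -949*1/(9*(5 + (-9)**2 + 4*(-9) + 4*9 - 9*9)) = -949*1/(9*(5 + 81 - 36 + 36 - 81)) = -949/(9*5) = -949/45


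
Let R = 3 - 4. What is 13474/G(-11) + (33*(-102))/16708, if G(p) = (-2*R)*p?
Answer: -56299411/91894 ≈ -612.66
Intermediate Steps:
R = -1
G(p) = 2*p (G(p) = (-2*(-1))*p = 2*p)
13474/G(-11) + (33*(-102))/16708 = 13474/((2*(-11))) + (33*(-102))/16708 = 13474/(-22) - 3366*1/16708 = 13474*(-1/22) - 1683/8354 = -6737/11 - 1683/8354 = -56299411/91894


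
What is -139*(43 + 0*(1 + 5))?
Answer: -5977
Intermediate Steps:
-139*(43 + 0*(1 + 5)) = -139*(43 + 0*6) = -139*(43 + 0) = -139*43 = -5977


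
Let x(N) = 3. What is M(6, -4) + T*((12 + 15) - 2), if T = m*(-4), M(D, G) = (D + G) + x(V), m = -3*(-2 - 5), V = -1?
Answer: -2095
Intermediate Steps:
m = 21 (m = -3*(-7) = 21)
M(D, G) = 3 + D + G (M(D, G) = (D + G) + 3 = 3 + D + G)
T = -84 (T = 21*(-4) = -84)
M(6, -4) + T*((12 + 15) - 2) = (3 + 6 - 4) - 84*((12 + 15) - 2) = 5 - 84*(27 - 2) = 5 - 84*25 = 5 - 2100 = -2095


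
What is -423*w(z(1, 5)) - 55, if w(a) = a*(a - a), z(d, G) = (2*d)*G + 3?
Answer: -55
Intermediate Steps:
z(d, G) = 3 + 2*G*d (z(d, G) = 2*G*d + 3 = 3 + 2*G*d)
w(a) = 0 (w(a) = a*0 = 0)
-423*w(z(1, 5)) - 55 = -423*0 - 55 = 0 - 55 = -55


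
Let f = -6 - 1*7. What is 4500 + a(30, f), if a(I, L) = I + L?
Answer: 4517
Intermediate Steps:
f = -13 (f = -6 - 7 = -13)
4500 + a(30, f) = 4500 + (30 - 13) = 4500 + 17 = 4517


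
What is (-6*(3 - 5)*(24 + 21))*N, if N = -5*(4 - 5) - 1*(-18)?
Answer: 12420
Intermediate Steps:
N = 23 (N = -5*(-1) + 18 = 5 + 18 = 23)
(-6*(3 - 5)*(24 + 21))*N = -6*(3 - 5)*(24 + 21)*23 = -(-12)*45*23 = -6*(-90)*23 = 540*23 = 12420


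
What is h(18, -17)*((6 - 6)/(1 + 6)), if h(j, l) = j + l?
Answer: 0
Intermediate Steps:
h(18, -17)*((6 - 6)/(1 + 6)) = (18 - 17)*((6 - 6)/(1 + 6)) = 1*(0/7) = 1*(0*(⅐)) = 1*0 = 0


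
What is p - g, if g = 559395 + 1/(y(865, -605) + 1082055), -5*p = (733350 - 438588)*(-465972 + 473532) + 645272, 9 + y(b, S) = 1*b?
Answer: -2416887299236942/5414555 ≈ -4.4637e+8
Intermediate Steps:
y(b, S) = -9 + b (y(b, S) = -9 + 1*b = -9 + b)
p = -2229045992/5 (p = -((733350 - 438588)*(-465972 + 473532) + 645272)/5 = -(294762*7560 + 645272)/5 = -(2228400720 + 645272)/5 = -⅕*2229045992 = -2229045992/5 ≈ -4.4581e+8)
g = 605774998846/1082911 (g = 559395 + 1/((-9 + 865) + 1082055) = 559395 + 1/(856 + 1082055) = 559395 + 1/1082911 = 605774998846/1082911 ≈ 5.5940e+5)
p - g = -2229045992/5 - 1*605774998846/1082911 = -2229045992/5 - 605774998846/1082911 = -2416887299236942/5414555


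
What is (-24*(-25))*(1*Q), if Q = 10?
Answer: 6000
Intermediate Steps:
(-24*(-25))*(1*Q) = (-24*(-25))*(1*10) = 600*10 = 6000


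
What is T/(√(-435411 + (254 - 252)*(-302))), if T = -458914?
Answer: 458914*I*√436015/436015 ≈ 694.99*I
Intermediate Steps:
T/(√(-435411 + (254 - 252)*(-302))) = -458914/√(-435411 + (254 - 252)*(-302)) = -458914/√(-435411 + 2*(-302)) = -458914/√(-435411 - 604) = -458914*(-I*√436015/436015) = -(-458914)*I*√436015/436015 = 458914*I*√436015/436015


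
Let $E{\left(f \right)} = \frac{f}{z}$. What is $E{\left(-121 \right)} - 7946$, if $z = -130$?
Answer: $- \frac{1032859}{130} \approx -7945.1$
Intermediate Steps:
$E{\left(f \right)} = - \frac{f}{130}$ ($E{\left(f \right)} = \frac{f}{-130} = f \left(- \frac{1}{130}\right) = - \frac{f}{130}$)
$E{\left(-121 \right)} - 7946 = \left(- \frac{1}{130}\right) \left(-121\right) - 7946 = \frac{121}{130} - 7946 = - \frac{1032859}{130}$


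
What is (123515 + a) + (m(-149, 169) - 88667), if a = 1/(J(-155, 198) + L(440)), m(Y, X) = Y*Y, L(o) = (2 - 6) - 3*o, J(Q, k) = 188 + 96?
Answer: 59330959/1040 ≈ 57049.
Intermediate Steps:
J(Q, k) = 284
L(o) = -4 - 3*o
m(Y, X) = Y**2
a = -1/1040 (a = 1/(284 + (-4 - 3*440)) = 1/(284 + (-4 - 1320)) = 1/(284 - 1324) = 1/(-1040) = -1/1040 ≈ -0.00096154)
(123515 + a) + (m(-149, 169) - 88667) = (123515 - 1/1040) + ((-149)**2 - 88667) = 128455599/1040 + (22201 - 88667) = 128455599/1040 - 66466 = 59330959/1040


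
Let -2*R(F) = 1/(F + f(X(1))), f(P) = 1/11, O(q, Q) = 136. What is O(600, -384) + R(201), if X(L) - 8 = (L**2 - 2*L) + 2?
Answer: 601653/4424 ≈ 136.00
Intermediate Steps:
X(L) = 10 + L**2 - 2*L (X(L) = 8 + ((L**2 - 2*L) + 2) = 8 + (2 + L**2 - 2*L) = 10 + L**2 - 2*L)
f(P) = 1/11
R(F) = -1/(2*(1/11 + F)) (R(F) = -1/(2*(F + 1/11)) = -1/(2*(1/11 + F)))
O(600, -384) + R(201) = 136 - 11/(2 + 22*201) = 136 - 11/(2 + 4422) = 136 - 11/4424 = 601653/4424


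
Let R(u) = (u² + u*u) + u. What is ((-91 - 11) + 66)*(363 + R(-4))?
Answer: -14076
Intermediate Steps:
R(u) = u + 2*u² (R(u) = (u² + u²) + u = 2*u² + u = u + 2*u²)
((-91 - 11) + 66)*(363 + R(-4)) = ((-91 - 11) + 66)*(363 - 4*(1 + 2*(-4))) = (-102 + 66)*(363 - 4*(1 - 8)) = -36*(363 - 4*(-7)) = -36*(363 + 28) = -36*391 = -14076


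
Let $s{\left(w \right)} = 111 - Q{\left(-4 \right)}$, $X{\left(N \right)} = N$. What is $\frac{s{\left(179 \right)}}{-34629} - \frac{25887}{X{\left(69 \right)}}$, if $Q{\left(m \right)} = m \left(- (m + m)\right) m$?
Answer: $- \frac{17577250}{46851} \approx -375.17$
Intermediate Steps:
$Q{\left(m \right)} = - 2 m^{3}$ ($Q{\left(m \right)} = m \left(- 2 m\right) m = - 2 m^{2} m = - 2 m^{3}$)
$s{\left(w \right)} = -17$ ($s{\left(w \right)} = 111 - - 2 \left(-4\right)^{3} = 111 - \left(-2\right) \left(-64\right) = 111 - 128 = -17$)
$\frac{s{\left(179 \right)}}{-34629} - \frac{25887}{X{\left(69 \right)}} = - \frac{17}{-34629} - \frac{25887}{69} = \left(-17\right) \left(- \frac{1}{34629}\right) - \frac{8629}{23} = \frac{1}{2037} - \frac{8629}{23} = - \frac{17577250}{46851}$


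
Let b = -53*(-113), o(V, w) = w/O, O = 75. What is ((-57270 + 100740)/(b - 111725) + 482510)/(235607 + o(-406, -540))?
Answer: 127546584725/62278451132 ≈ 2.0480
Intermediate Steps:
o(V, w) = w/75
b = 5989
((-57270 + 100740)/(b - 111725) + 482510)/(235607 + o(-406, -540)) = ((-57270 + 100740)/(5989 - 111725) + 482510)/(235607 + (1/75)*(-540)) = (43470/(-105736) + 482510)/(235607 - 36/5) = (43470*(-1/105736) + 482510)/(1177999/5) = (-21735/52868 + 482510)*(5/1177999) = (25509316945/52868)*(5/1177999) = 127546584725/62278451132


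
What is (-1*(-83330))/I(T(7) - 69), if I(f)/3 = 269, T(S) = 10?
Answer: 83330/807 ≈ 103.26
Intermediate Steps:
I(f) = 807 (I(f) = 3*269 = 807)
(-1*(-83330))/I(T(7) - 69) = -1*(-83330)/807 = 83330*(1/807) = 83330/807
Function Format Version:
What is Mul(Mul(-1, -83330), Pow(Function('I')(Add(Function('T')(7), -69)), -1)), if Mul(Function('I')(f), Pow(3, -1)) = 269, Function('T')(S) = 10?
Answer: Rational(83330, 807) ≈ 103.26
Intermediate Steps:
Function('I')(f) = 807 (Function('I')(f) = Mul(3, 269) = 807)
Mul(Mul(-1, -83330), Pow(Function('I')(Add(Function('T')(7), -69)), -1)) = Mul(Mul(-1, -83330), Pow(807, -1)) = Mul(83330, Rational(1, 807)) = Rational(83330, 807)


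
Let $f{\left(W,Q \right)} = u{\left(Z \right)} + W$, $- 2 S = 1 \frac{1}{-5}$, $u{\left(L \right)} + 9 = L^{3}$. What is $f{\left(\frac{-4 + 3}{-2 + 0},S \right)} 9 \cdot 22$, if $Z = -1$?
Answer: $-1881$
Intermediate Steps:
$u{\left(L \right)} = -9 + L^{3}$
$S = \frac{1}{10}$ ($S = - \frac{1 \frac{1}{-5}}{2} = - \frac{1 \left(- \frac{1}{5}\right)}{2} = \left(- \frac{1}{2}\right) \left(- \frac{1}{5}\right) = \frac{1}{10} \approx 0.1$)
$f{\left(W,Q \right)} = -10 + W$ ($f{\left(W,Q \right)} = \left(-9 + \left(-1\right)^{3}\right) + W = \left(-9 - 1\right) + W = -10 + W$)
$f{\left(\frac{-4 + 3}{-2 + 0},S \right)} 9 \cdot 22 = \left(-10 + \frac{-4 + 3}{-2 + 0}\right) 9 \cdot 22 = \left(-10 - \frac{1}{-2}\right) 9 \cdot 22 = \left(-10 - - \frac{1}{2}\right) 9 \cdot 22 = \left(-10 + \frac{1}{2}\right) 9 \cdot 22 = \left(- \frac{19}{2}\right) 9 \cdot 22 = \left(- \frac{171}{2}\right) 22 = -1881$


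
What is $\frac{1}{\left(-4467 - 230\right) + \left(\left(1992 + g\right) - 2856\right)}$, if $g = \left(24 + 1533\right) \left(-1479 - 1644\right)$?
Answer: $- \frac{1}{4868072} \approx -2.0542 \cdot 10^{-7}$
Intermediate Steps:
$g = -4862511$ ($g = 1557 \left(-3123\right) = -4862511$)
$\frac{1}{\left(-4467 - 230\right) + \left(\left(1992 + g\right) - 2856\right)} = \frac{1}{\left(-4467 - 230\right) + \left(\left(1992 - 4862511\right) - 2856\right)} = \frac{1}{\left(-4467 - 230\right) - 4863375} = \frac{1}{-4697 - 4863375} = \frac{1}{-4868072} = - \frac{1}{4868072}$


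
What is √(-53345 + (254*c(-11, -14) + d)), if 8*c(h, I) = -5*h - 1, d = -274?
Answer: I*√207618/2 ≈ 227.83*I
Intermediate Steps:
c(h, I) = -⅛ - 5*h/8 (c(h, I) = (-5*h - 1)/8 = (-1 - 5*h)/8 = -⅛ - 5*h/8)
√(-53345 + (254*c(-11, -14) + d)) = √(-53345 + (254*(-⅛ - 5/8*(-11)) - 274)) = √(-53345 + (254*(-⅛ + 55/8) - 274)) = √(-53345 + (254*(27/4) - 274)) = √(-53345 + (3429/2 - 274)) = √(-53345 + 2881/2) = √(-103809/2) = I*√207618/2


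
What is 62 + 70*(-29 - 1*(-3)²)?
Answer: -2598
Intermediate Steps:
62 + 70*(-29 - 1*(-3)²) = 62 + 70*(-29 - 1*9) = 62 + 70*(-29 - 9) = 62 + 70*(-38) = 62 - 2660 = -2598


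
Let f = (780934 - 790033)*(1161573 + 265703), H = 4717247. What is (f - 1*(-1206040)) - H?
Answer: -12990295531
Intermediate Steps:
f = -12986784324 (f = -9099*1427276 = -12986784324)
(f - 1*(-1206040)) - H = (-12986784324 - 1*(-1206040)) - 1*4717247 = (-12986784324 + 1206040) - 4717247 = -12985578284 - 4717247 = -12990295531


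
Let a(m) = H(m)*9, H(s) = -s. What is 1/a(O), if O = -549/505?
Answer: 505/4941 ≈ 0.10221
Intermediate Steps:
O = -549/505 (O = -549*1/505 = -549/505 ≈ -1.0871)
a(m) = -9*m (a(m) = -m*9 = -9*m)
1/a(O) = 1/(-9*(-549/505)) = 1/(4941/505) = 505/4941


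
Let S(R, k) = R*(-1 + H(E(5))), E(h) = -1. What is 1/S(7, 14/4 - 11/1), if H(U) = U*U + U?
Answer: -⅐ ≈ -0.14286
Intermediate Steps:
H(U) = U + U² (H(U) = U² + U = U + U²)
S(R, k) = -R (S(R, k) = R*(-1 - (1 - 1)) = R*(-1 - 1*0) = R*(-1 + 0) = R*(-1) = -R)
1/S(7, 14/4 - 11/1) = 1/(-1*7) = 1/(-7) = -⅐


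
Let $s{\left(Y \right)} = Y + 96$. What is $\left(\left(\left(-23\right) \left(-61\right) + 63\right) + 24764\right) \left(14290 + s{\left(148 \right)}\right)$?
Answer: $381226820$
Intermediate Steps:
$s{\left(Y \right)} = 96 + Y$
$\left(\left(\left(-23\right) \left(-61\right) + 63\right) + 24764\right) \left(14290 + s{\left(148 \right)}\right) = \left(\left(\left(-23\right) \left(-61\right) + 63\right) + 24764\right) \left(14290 + \left(96 + 148\right)\right) = \left(\left(1403 + 63\right) + 24764\right) \left(14290 + 244\right) = \left(1466 + 24764\right) 14534 = 26230 \cdot 14534 = 381226820$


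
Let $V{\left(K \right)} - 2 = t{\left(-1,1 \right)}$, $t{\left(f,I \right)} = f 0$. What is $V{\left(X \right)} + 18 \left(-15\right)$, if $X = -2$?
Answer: $-268$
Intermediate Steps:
$t{\left(f,I \right)} = 0$
$V{\left(K \right)} = 2$ ($V{\left(K \right)} = 2 + 0 = 2$)
$V{\left(X \right)} + 18 \left(-15\right) = 2 + 18 \left(-15\right) = 2 - 270 = -268$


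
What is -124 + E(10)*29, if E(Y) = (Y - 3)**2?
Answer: 1297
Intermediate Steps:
E(Y) = (-3 + Y)**2
-124 + E(10)*29 = -124 + (-3 + 10)**2*29 = -124 + 7**2*29 = -124 + 49*29 = -124 + 1421 = 1297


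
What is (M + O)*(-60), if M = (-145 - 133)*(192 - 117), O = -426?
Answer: 1276560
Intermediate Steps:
M = -20850 (M = -278*75 = -20850)
(M + O)*(-60) = (-20850 - 426)*(-60) = -21276*(-60) = 1276560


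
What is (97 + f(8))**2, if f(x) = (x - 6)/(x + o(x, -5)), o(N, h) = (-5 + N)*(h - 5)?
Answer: 1136356/121 ≈ 9391.4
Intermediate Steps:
o(N, h) = (-5 + N)*(-5 + h)
f(x) = (-6 + x)/(50 - 9*x) (f(x) = (x - 6)/(x + (25 - 5*x - 5*(-5) + x*(-5))) = (-6 + x)/(x + (25 - 5*x + 25 - 5*x)) = (-6 + x)/(x + (50 - 10*x)) = (-6 + x)/(50 - 9*x))
(97 + f(8))**2 = (97 + (-6 + 8)/(50 - 9*8))**2 = (97 + 2/(50 - 72))**2 = (97 + 2/(-22))**2 = (97 - 1/22*2)**2 = (97 - 1/11)**2 = (1066/11)**2 = 1136356/121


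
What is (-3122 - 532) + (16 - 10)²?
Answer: -3618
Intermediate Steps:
(-3122 - 532) + (16 - 10)² = -3654 + 6² = -3654 + 36 = -3618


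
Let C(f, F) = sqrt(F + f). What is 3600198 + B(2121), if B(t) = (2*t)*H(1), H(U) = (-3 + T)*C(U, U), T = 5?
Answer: 3600198 + 8484*sqrt(2) ≈ 3.6122e+6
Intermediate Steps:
H(U) = 2*sqrt(2)*sqrt(U) (H(U) = (-3 + 5)*sqrt(U + U) = 2*sqrt(2*U) = 2*(sqrt(2)*sqrt(U)) = 2*sqrt(2)*sqrt(U))
B(t) = 4*t*sqrt(2) (B(t) = (2*t)*(2*sqrt(2)*sqrt(1)) = (2*t)*(2*sqrt(2)*1) = (2*t)*(2*sqrt(2)) = 4*t*sqrt(2))
3600198 + B(2121) = 3600198 + 4*2121*sqrt(2) = 3600198 + 8484*sqrt(2)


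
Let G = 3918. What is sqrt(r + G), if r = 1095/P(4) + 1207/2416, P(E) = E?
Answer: 5*sqrt(61175989)/604 ≈ 64.748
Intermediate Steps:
r = 662587/2416 (r = 1095/4 + 1207/2416 = 662587/2416 ≈ 274.25)
sqrt(r + G) = sqrt(662587/2416 + 3918) = sqrt(10128475/2416) = 5*sqrt(61175989)/604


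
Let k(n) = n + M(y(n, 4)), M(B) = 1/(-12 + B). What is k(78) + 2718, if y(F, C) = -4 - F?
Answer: 262823/94 ≈ 2796.0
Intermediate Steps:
k(n) = n + 1/(-16 - n) (k(n) = n + 1/(-12 + (-4 - n)) = n + 1/(-16 - n))
k(78) + 2718 = (-1 + 78*(16 + 78))/(16 + 78) + 2718 = (-1 + 78*94)/94 + 2718 = (-1 + 7332)/94 + 2718 = (1/94)*7331 + 2718 = 7331/94 + 2718 = 262823/94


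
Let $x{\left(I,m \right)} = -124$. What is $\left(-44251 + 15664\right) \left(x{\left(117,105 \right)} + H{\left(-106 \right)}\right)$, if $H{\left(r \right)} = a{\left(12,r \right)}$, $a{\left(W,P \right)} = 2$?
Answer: $3487614$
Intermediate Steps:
$H{\left(r \right)} = 2$
$\left(-44251 + 15664\right) \left(x{\left(117,105 \right)} + H{\left(-106 \right)}\right) = \left(-44251 + 15664\right) \left(-124 + 2\right) = \left(-28587\right) \left(-122\right) = 3487614$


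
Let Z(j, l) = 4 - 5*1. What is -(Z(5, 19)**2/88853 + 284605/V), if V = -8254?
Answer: 25287999811/733392662 ≈ 34.481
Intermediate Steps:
Z(j, l) = -1 (Z(j, l) = 4 - 5 = -1)
-(Z(5, 19)**2/88853 + 284605/V) = -((-1)**2/88853 + 284605/(-8254)) = -(1*(1/88853) + 284605*(-1/8254)) = -(1/88853 - 284605/8254) = -1*(-25287999811/733392662) = 25287999811/733392662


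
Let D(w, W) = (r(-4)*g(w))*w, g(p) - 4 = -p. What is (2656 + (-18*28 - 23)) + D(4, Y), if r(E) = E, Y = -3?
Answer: 2129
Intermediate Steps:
g(p) = 4 - p
D(w, W) = w*(-16 + 4*w) (D(w, W) = (-4*(4 - w))*w = (-16 + 4*w)*w = w*(-16 + 4*w))
(2656 + (-18*28 - 23)) + D(4, Y) = (2656 + (-18*28 - 23)) + 4*4*(-4 + 4) = (2656 + (-504 - 23)) + 4*4*0 = (2656 - 527) + 0 = 2129 + 0 = 2129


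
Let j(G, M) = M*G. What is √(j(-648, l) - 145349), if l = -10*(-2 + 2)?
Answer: I*√145349 ≈ 381.25*I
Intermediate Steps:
l = 0 (l = -10*0 = 0)
j(G, M) = G*M
√(j(-648, l) - 145349) = √(-648*0 - 145349) = √(0 - 145349) = √(-145349) = I*√145349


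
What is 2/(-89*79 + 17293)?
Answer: 1/5131 ≈ 0.00019489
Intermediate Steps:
2/(-89*79 + 17293) = 2/(-7031 + 17293) = 2/10262 = (1/10262)*2 = 1/5131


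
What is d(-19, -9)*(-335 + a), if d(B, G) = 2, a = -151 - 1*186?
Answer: -1344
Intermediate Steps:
a = -337 (a = -151 - 186 = -337)
d(-19, -9)*(-335 + a) = 2*(-335 - 337) = 2*(-672) = -1344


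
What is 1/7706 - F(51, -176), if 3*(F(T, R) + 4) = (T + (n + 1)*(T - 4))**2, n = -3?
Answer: -14155919/23118 ≈ -612.33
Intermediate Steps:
F(T, R) = -4 + (8 - T)**2/3 (F(T, R) = -4 + (T + (-3 + 1)*(T - 4))**2/3 = -4 + (T - 2*(-4 + T))**2/3 = -4 + (T + (8 - 2*T))**2/3 = -4 + (8 - T)**2/3)
1/7706 - F(51, -176) = 1/7706 - (-4 + (8 - 1*51)**2/3) = 1/7706 - (-4 + (8 - 51)**2/3) = 1/7706 - (-4 + (1/3)*(-43)**2) = 1/7706 - (-4 + (1/3)*1849) = 1/7706 - (-4 + 1849/3) = 1/7706 - 1*1837/3 = 1/7706 - 1837/3 = -14155919/23118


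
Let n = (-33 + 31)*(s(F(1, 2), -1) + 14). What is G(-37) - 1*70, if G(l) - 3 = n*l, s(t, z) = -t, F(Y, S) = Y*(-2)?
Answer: 1117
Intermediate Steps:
F(Y, S) = -2*Y
n = -32 (n = (-33 + 31)*(-(-2) + 14) = -2*(-1*(-2) + 14) = -2*(2 + 14) = -2*16 = -32)
G(l) = 3 - 32*l
G(-37) - 1*70 = (3 - 32*(-37)) - 1*70 = (3 + 1184) - 70 = 1187 - 70 = 1117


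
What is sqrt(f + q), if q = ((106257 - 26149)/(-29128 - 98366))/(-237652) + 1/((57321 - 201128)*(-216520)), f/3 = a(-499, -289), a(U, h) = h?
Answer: I*sqrt(37214538917142792866658813672625167296090)/6551590932688323780 ≈ 29.445*I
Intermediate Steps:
f = -867 (f = 3*(-289) = -867)
q = 311795054537651/117928636788389828040 (q = (80108/(-127494))*(-1/237652) - 1/216520/(-143807) = (80108*(-1/127494))*(-1/237652) - 1/143807*(-1/216520) = -40054/63747*(-1/237652) + 1/31137091640 = 20027/7574801022 + 1/31137091640 = 311795054537651/117928636788389828040 ≈ 2.6439e-6)
sqrt(f + q) = sqrt(-867 + 311795054537651/117928636788389828040) = sqrt(-102244127783738926373029/117928636788389828040) = I*sqrt(37214538917142792866658813672625167296090)/6551590932688323780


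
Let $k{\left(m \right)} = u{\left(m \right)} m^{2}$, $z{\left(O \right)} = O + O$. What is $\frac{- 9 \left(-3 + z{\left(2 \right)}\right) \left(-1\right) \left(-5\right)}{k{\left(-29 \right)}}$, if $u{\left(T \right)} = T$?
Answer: $\frac{45}{24389} \approx 0.0018451$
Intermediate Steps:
$z{\left(O \right)} = 2 O$
$k{\left(m \right)} = m^{3}$ ($k{\left(m \right)} = m m^{2} = m^{3}$)
$\frac{- 9 \left(-3 + z{\left(2 \right)}\right) \left(-1\right) \left(-5\right)}{k{\left(-29 \right)}} = \frac{- 9 \left(-3 + 2 \cdot 2\right) \left(-1\right) \left(-5\right)}{\left(-29\right)^{3}} = \frac{- 9 \left(-3 + 4\right) \left(-1\right) \left(-5\right)}{-24389} = - 9 \cdot 1 \left(-1\right) \left(-5\right) \left(- \frac{1}{24389}\right) = \left(-9\right) \left(-1\right) \left(-5\right) \left(- \frac{1}{24389}\right) = 9 \left(-5\right) \left(- \frac{1}{24389}\right) = \left(-45\right) \left(- \frac{1}{24389}\right) = \frac{45}{24389}$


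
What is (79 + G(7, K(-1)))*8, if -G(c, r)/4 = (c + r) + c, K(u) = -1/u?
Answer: 152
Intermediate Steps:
G(c, r) = -8*c - 4*r (G(c, r) = -4*((c + r) + c) = -4*(r + 2*c) = -8*c - 4*r)
(79 + G(7, K(-1)))*8 = (79 + (-8*7 - (-4)/(-1)))*8 = (79 + (-56 - (-4)*(-1)))*8 = (79 + (-56 - 4*1))*8 = (79 + (-56 - 4))*8 = (79 - 60)*8 = 19*8 = 152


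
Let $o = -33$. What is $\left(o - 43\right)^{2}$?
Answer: $5776$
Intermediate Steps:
$\left(o - 43\right)^{2} = \left(-33 - 43\right)^{2} = \left(-76\right)^{2} = 5776$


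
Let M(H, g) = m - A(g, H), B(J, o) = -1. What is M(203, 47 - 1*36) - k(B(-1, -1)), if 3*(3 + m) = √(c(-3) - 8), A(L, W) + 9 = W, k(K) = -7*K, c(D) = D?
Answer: -204 + I*√11/3 ≈ -204.0 + 1.1055*I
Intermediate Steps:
A(L, W) = -9 + W
m = -3 + I*√11/3 (m = -3 + √(-3 - 8)/3 = -3 + √(-11)/3 = -3 + (I*√11)/3 = -3 + I*√11/3 ≈ -3.0 + 1.1055*I)
M(H, g) = 6 - H + I*√11/3 (M(H, g) = (-3 + I*√11/3) - (-9 + H) = (-3 + I*√11/3) + (9 - H) = 6 - H + I*√11/3)
M(203, 47 - 1*36) - k(B(-1, -1)) = (6 - 1*203 + I*√11/3) - (-7)*(-1) = (6 - 203 + I*√11/3) - 1*7 = (-197 + I*√11/3) - 7 = -204 + I*√11/3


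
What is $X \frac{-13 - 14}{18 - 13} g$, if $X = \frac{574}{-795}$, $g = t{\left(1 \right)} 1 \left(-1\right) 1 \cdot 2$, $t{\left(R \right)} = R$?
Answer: $- \frac{10332}{1325} \approx -7.7977$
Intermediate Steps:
$g = -2$ ($g = 1 \cdot 1 \left(-1\right) 1 \cdot 2 = 1 \left(\left(-1\right) 2\right) = 1 \left(-2\right) = -2$)
$X = - \frac{574}{795}$ ($X = 574 \left(- \frac{1}{795}\right) = - \frac{574}{795} \approx -0.72201$)
$X \frac{-13 - 14}{18 - 13} g = - \frac{574 \frac{-13 - 14}{18 - 13} \left(-2\right)}{795} = - \frac{574 - \frac{27}{5} \left(-2\right)}{795} = - \frac{574 \left(-27\right) \frac{1}{5} \left(-2\right)}{795} = - \frac{574 \left(\left(- \frac{27}{5}\right) \left(-2\right)\right)}{795} = \left(- \frac{574}{795}\right) \frac{54}{5} = - \frac{10332}{1325}$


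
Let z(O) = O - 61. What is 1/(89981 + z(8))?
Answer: 1/89928 ≈ 1.1120e-5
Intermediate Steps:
z(O) = -61 + O
1/(89981 + z(8)) = 1/(89981 + (-61 + 8)) = 1/(89981 - 53) = 1/89928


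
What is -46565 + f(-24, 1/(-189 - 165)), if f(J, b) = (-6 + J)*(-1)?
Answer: -46535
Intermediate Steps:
f(J, b) = 6 - J
-46565 + f(-24, 1/(-189 - 165)) = -46565 + (6 - 1*(-24)) = -46565 + (6 + 24) = -46565 + 30 = -46535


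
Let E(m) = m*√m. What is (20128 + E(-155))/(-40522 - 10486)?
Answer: -629/1594 + 155*I*√155/51008 ≈ -0.3946 + 0.037832*I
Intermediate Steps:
E(m) = m^(3/2)
(20128 + E(-155))/(-40522 - 10486) = (20128 + (-155)^(3/2))/(-40522 - 10486) = (20128 - 155*I*√155)/(-51008) = (20128 - 155*I*√155)*(-1/51008) = -629/1594 + 155*I*√155/51008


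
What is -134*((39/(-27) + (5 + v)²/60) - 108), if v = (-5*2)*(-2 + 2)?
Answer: 262975/18 ≈ 14610.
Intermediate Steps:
v = 0 (v = -10*0 = 0)
-134*((39/(-27) + (5 + v)²/60) - 108) = -134*((39/(-27) + (5 + 0)²/60) - 108) = -134*((39*(-1/27) + 5²*(1/60)) - 108) = -134*((-13/9 + 25*(1/60)) - 108) = -134*((-13/9 + 5/12) - 108) = -134*(-37/36 - 108) = -134*(-3925/36) = 262975/18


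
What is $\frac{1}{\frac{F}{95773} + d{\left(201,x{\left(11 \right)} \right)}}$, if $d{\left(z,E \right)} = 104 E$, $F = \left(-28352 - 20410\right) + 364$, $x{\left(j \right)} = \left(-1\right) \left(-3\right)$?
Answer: $\frac{95773}{29832778} \approx 0.0032103$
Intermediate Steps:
$x{\left(j \right)} = 3$
$F = -48398$ ($F = -48762 + 364 = -48398$)
$\frac{1}{\frac{F}{95773} + d{\left(201,x{\left(11 \right)} \right)}} = \frac{1}{- \frac{48398}{95773} + 104 \cdot 3} = \frac{1}{\left(-48398\right) \frac{1}{95773} + 312} = \frac{1}{- \frac{48398}{95773} + 312} = \frac{1}{\frac{29832778}{95773}} = \frac{95773}{29832778}$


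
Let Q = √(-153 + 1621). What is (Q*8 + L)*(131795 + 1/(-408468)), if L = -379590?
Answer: -3405810544332635/68078 + 215336160236*√367/102117 ≈ -4.9988e+10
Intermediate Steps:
Q = 2*√367 (Q = √1468 = 2*√367 ≈ 38.315)
(Q*8 + L)*(131795 + 1/(-408468)) = ((2*√367)*8 - 379590)*(131795 + 1/(-408468)) = (16*√367 - 379590)*(131795 - 1/408468) = (-379590 + 16*√367)*(53834040059/408468) = -3405810544332635/68078 + 215336160236*√367/102117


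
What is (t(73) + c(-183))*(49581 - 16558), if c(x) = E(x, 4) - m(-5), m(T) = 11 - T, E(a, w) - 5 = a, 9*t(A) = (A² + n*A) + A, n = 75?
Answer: 301533013/9 ≈ 3.3504e+7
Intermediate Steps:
t(A) = A²/9 + 76*A/9 (t(A) = ((A² + 75*A) + A)/9 = (A² + 76*A)/9 = A²/9 + 76*A/9)
E(a, w) = 5 + a
c(x) = -11 + x (c(x) = (5 + x) - (11 - 1*(-5)) = (5 + x) - (11 + 5) = (5 + x) - 1*16 = (5 + x) - 16 = -11 + x)
(t(73) + c(-183))*(49581 - 16558) = ((⅑)*73*(76 + 73) + (-11 - 183))*(49581 - 16558) = ((⅑)*73*149 - 194)*33023 = (10877/9 - 194)*33023 = (9131/9)*33023 = 301533013/9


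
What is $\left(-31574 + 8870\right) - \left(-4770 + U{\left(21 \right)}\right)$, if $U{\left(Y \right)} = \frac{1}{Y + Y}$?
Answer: $- \frac{753229}{42} \approx -17934.0$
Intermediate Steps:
$U{\left(Y \right)} = \frac{1}{2 Y}$
$\left(-31574 + 8870\right) - \left(-4770 + U{\left(21 \right)}\right) = \left(-31574 + 8870\right) + \left(4770 - \frac{1}{2 \cdot 21}\right) = -22704 + \left(4770 - \frac{1}{2} \cdot \frac{1}{21}\right) = -22704 + \left(4770 - \frac{1}{42}\right) = -22704 + \frac{200339}{42} = - \frac{753229}{42}$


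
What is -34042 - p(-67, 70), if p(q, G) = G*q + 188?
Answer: -29540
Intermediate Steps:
p(q, G) = 188 + G*q
-34042 - p(-67, 70) = -34042 - (188 + 70*(-67)) = -34042 - (188 - 4690) = -34042 - 1*(-4502) = -34042 + 4502 = -29540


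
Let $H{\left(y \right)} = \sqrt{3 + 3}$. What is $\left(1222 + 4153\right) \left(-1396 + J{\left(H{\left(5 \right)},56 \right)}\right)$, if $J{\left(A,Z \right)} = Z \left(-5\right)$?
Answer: $-9008500$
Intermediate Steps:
$H{\left(y \right)} = \sqrt{6}$
$J{\left(A,Z \right)} = - 5 Z$
$\left(1222 + 4153\right) \left(-1396 + J{\left(H{\left(5 \right)},56 \right)}\right) = \left(1222 + 4153\right) \left(-1396 - 280\right) = 5375 \left(-1396 - 280\right) = 5375 \left(-1676\right) = -9008500$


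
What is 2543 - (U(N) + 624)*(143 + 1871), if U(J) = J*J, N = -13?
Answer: -1594559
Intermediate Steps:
U(J) = J²
2543 - (U(N) + 624)*(143 + 1871) = 2543 - ((-13)² + 624)*(143 + 1871) = 2543 - (169 + 624)*2014 = 2543 - 793*2014 = 2543 - 1*1597102 = 2543 - 1597102 = -1594559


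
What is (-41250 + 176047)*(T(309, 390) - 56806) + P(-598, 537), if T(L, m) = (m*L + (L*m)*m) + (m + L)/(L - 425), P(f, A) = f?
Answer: 735892054148537/116 ≈ 6.3439e+12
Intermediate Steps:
T(L, m) = L*m + L*m² + (L + m)/(-425 + L) (T(L, m) = (L*m + L*m²) + (L + m)/(-425 + L) = L*m + L*m² + (L + m)/(-425 + L))
(-41250 + 176047)*(T(309, 390) - 56806) + P(-598, 537) = (-41250 + 176047)*((309 + 390 + 390*309² + 309²*390² - 425*309*390 - 425*309*390²)/(-425 + 309) - 56806) - 598 = 134797*((309 + 390 + 390*95481 + 95481*152100 - 51216750 - 425*309*152100)/(-116) - 56806) - 598 = 134797*(-(309 + 390 + 37237590 + 14522660100 - 51216750 - 19974532500)/116 - 56806) - 598 = 134797*(-1/116*(-5465850861) - 56806) - 598 = 134797*(5465850861/116 - 56806) - 598 = 134797*(5459261365/116) - 598 = 735892054217905/116 - 598 = 735892054148537/116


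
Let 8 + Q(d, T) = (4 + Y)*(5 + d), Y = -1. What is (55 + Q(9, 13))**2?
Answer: 7921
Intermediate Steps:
Q(d, T) = 7 + 3*d (Q(d, T) = -8 + (4 - 1)*(5 + d) = -8 + 3*(5 + d) = -8 + (15 + 3*d) = 7 + 3*d)
(55 + Q(9, 13))**2 = (55 + (7 + 3*9))**2 = (55 + (7 + 27))**2 = (55 + 34)**2 = 89**2 = 7921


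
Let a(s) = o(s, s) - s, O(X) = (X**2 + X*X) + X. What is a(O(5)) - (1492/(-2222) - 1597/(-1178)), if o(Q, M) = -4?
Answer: -78112201/1308758 ≈ -59.684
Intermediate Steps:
O(X) = X + 2*X**2 (O(X) = (X**2 + X**2) + X = 2*X**2 + X = X + 2*X**2)
a(s) = -4 - s
a(O(5)) - (1492/(-2222) - 1597/(-1178)) = (-4 - 5*(1 + 2*5)) - (1492/(-2222) - 1597/(-1178)) = (-4 - 5*(1 + 10)) - (1492*(-1/2222) - 1597*(-1/1178)) = (-4 - 5*11) - (-746/1111 + 1597/1178) = (-4 - 1*55) - 1*895479/1308758 = (-4 - 55) - 895479/1308758 = -59 - 895479/1308758 = -78112201/1308758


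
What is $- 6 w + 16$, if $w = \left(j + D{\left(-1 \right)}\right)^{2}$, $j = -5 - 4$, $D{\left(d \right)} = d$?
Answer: $-584$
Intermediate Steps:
$j = -9$ ($j = -5 - 4 = -9$)
$w = 100$ ($w = \left(-9 - 1\right)^{2} = \left(-10\right)^{2} = 100$)
$- 6 w + 16 = \left(-6\right) 100 + 16 = -600 + 16 = -584$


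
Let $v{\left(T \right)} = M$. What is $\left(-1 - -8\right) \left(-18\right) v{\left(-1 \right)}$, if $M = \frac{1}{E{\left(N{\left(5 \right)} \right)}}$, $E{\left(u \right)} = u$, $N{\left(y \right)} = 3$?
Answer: $-42$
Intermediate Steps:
$M = \frac{1}{3} \approx 0.33333$
$v{\left(T \right)} = \frac{1}{3}$
$\left(-1 - -8\right) \left(-18\right) v{\left(-1 \right)} = \left(-1 - -8\right) \left(-18\right) \frac{1}{3} = \left(-1 + 8\right) \left(-18\right) \frac{1}{3} = 7 \left(-18\right) \frac{1}{3} = \left(-126\right) \frac{1}{3} = -42$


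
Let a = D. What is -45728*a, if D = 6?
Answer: -274368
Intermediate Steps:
a = 6
-45728*a = -45728*6 = -22864*12 = -274368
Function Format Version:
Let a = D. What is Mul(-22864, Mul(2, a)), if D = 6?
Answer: -274368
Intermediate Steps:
a = 6
Mul(-22864, Mul(2, a)) = Mul(-22864, Mul(2, 6)) = Mul(-22864, 12) = -274368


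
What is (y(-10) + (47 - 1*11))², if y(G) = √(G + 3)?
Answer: (36 + I*√7)² ≈ 1289.0 + 190.49*I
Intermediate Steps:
y(G) = √(3 + G)
(y(-10) + (47 - 1*11))² = (√(3 - 10) + (47 - 1*11))² = (√(-7) + (47 - 11))² = (I*√7 + 36)² = (36 + I*√7)²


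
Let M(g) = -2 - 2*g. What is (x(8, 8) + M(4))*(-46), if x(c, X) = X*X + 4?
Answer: -2668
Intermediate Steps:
x(c, X) = 4 + X² (x(c, X) = X² + 4 = 4 + X²)
(x(8, 8) + M(4))*(-46) = ((4 + 8²) + (-2 - 2*4))*(-46) = ((4 + 64) + (-2 - 8))*(-46) = (68 - 10)*(-46) = 58*(-46) = -2668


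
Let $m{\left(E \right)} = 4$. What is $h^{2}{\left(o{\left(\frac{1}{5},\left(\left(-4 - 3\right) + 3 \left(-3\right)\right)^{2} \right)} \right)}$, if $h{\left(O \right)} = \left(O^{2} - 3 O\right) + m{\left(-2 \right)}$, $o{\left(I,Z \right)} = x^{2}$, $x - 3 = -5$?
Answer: $64$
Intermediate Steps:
$x = -2$ ($x = 3 - 5 = -2$)
$o{\left(I,Z \right)} = 4$ ($o{\left(I,Z \right)} = \left(-2\right)^{2} = 4$)
$h{\left(O \right)} = 4 + O^{2} - 3 O$ ($h{\left(O \right)} = \left(O^{2} - 3 O\right) + 4 = 4 + O^{2} - 3 O$)
$h^{2}{\left(o{\left(\frac{1}{5},\left(\left(-4 - 3\right) + 3 \left(-3\right)\right)^{2} \right)} \right)} = \left(4 + 4^{2} - 12\right)^{2} = \left(4 + 16 - 12\right)^{2} = 8^{2} = 64$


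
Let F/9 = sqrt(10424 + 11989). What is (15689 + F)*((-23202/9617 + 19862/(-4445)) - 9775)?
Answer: -6560380352288491/42747565 - 3763364342571*sqrt(22413)/42747565 ≈ -1.6665e+8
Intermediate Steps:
F = 9*sqrt(22413) (F = 9*sqrt(10424 + 11989) = 9*sqrt(22413) ≈ 1347.4)
(15689 + F)*((-23202/9617 + 19862/(-4445)) - 9775) = (15689 + 9*sqrt(22413))*((-23202/9617 + 19862/(-4445)) - 9775) = (15689 + 9*sqrt(22413))*((-23202*1/9617 + 19862*(-1/4445)) - 9775) = (15689 + 9*sqrt(22413))*((-23202/9617 - 19862/4445) - 9775) = (15689 + 9*sqrt(22413))*(-294145744/42747565 - 9775) = (15689 + 9*sqrt(22413))*(-418151593619/42747565) = -6560380352288491/42747565 - 3763364342571*sqrt(22413)/42747565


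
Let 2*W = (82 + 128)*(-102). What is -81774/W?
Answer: 649/85 ≈ 7.6353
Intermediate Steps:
W = -10710 (W = ((82 + 128)*(-102))/2 = (210*(-102))/2 = (½)*(-21420) = -10710)
-81774/W = -81774/(-10710) = -81774*(-1/10710) = 649/85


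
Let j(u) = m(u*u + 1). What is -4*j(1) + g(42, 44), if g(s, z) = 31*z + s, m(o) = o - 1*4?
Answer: 1414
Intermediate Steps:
m(o) = -4 + o (m(o) = o - 4 = -4 + o)
j(u) = -3 + u² (j(u) = -4 + (u*u + 1) = -4 + (u² + 1) = -4 + (1 + u²) = -3 + u²)
g(s, z) = s + 31*z
-4*j(1) + g(42, 44) = -4*(-3 + 1²) + (42 + 31*44) = -4*(-3 + 1) + (42 + 1364) = -4*(-2) + 1406 = 8 + 1406 = 1414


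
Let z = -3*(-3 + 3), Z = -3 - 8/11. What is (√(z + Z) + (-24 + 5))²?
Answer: (-209 + I*√451)²/121 ≈ 357.27 - 73.363*I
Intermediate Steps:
Z = -41/11 (Z = -3 - 8/11 = -41/11 ≈ -3.7273)
z = 0 (z = -3*0 = 0)
(√(z + Z) + (-24 + 5))² = (√(0 - 41/11) + (-24 + 5))² = (√(-41/11) - 19)² = (I*√451/11 - 19)² = (-19 + I*√451/11)²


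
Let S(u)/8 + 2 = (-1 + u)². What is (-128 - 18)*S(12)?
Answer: -138992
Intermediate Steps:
S(u) = -16 + 8*(-1 + u)²
(-128 - 18)*S(12) = (-128 - 18)*(-16 + 8*(-1 + 12)²) = -146*(-16 + 8*11²) = -146*(-16 + 8*121) = -146*(-16 + 968) = -146*952 = -138992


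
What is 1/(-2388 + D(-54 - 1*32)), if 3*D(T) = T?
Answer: -3/7250 ≈ -0.00041379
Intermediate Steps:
D(T) = T/3
1/(-2388 + D(-54 - 1*32)) = 1/(-2388 + (-54 - 1*32)/3) = 1/(-2388 + (-54 - 32)/3) = 1/(-2388 + (1/3)*(-86)) = 1/(-2388 - 86/3) = 1/(-7250/3) = -3/7250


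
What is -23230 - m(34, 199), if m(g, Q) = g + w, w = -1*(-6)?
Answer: -23270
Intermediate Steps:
w = 6
m(g, Q) = 6 + g (m(g, Q) = g + 6 = 6 + g)
-23230 - m(34, 199) = -23230 - (6 + 34) = -23230 - 1*40 = -23230 - 40 = -23270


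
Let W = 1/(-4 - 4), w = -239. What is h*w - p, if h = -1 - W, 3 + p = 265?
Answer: -423/8 ≈ -52.875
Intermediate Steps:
p = 262 (p = -3 + 265 = 262)
W = -1/8 (W = 1/(-8) = -1/8 ≈ -0.12500)
h = -7/8 (h = -1 - 1*(-1/8) = -1 + 1/8 = -7/8 ≈ -0.87500)
h*w - p = -7/8*(-239) - 1*262 = 1673/8 - 262 = -423/8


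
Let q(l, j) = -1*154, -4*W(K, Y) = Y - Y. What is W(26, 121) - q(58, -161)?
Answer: 154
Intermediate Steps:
W(K, Y) = 0 (W(K, Y) = -(Y - Y)/4 = -1/4*0 = 0)
q(l, j) = -154
W(26, 121) - q(58, -161) = 0 - 1*(-154) = 0 + 154 = 154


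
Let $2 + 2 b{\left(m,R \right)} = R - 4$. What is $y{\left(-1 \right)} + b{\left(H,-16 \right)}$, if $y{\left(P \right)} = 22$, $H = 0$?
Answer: $11$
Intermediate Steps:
$b{\left(m,R \right)} = -3 + \frac{R}{2}$ ($b{\left(m,R \right)} = -1 + \frac{R - 4}{2} = -1 + \frac{-4 + R}{2} = -1 + \left(-2 + \frac{R}{2}\right) = -3 + \frac{R}{2}$)
$y{\left(-1 \right)} + b{\left(H,-16 \right)} = 22 + \left(-3 + \frac{1}{2} \left(-16\right)\right) = 22 - 11 = 11$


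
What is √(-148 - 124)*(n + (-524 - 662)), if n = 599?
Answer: -2348*I*√17 ≈ -9681.0*I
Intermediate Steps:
√(-148 - 124)*(n + (-524 - 662)) = √(-148 - 124)*(599 + (-524 - 662)) = √(-272)*(599 - 1186) = (4*I*√17)*(-587) = -2348*I*√17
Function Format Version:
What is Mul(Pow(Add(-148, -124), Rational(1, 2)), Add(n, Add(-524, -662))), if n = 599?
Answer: Mul(-2348, I, Pow(17, Rational(1, 2))) ≈ Mul(-9681.0, I)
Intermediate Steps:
Mul(Pow(Add(-148, -124), Rational(1, 2)), Add(n, Add(-524, -662))) = Mul(Pow(Add(-148, -124), Rational(1, 2)), Add(599, Add(-524, -662))) = Mul(Pow(-272, Rational(1, 2)), Add(599, -1186)) = Mul(Mul(4, I, Pow(17, Rational(1, 2))), -587) = Mul(-2348, I, Pow(17, Rational(1, 2)))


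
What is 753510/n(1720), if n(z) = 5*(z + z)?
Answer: 75351/1720 ≈ 43.809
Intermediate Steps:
n(z) = 10*z (n(z) = 5*(2*z) = 10*z)
753510/n(1720) = 753510/((10*1720)) = 753510/17200 = 753510*(1/17200) = 75351/1720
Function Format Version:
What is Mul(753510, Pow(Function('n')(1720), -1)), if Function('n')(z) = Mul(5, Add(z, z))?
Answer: Rational(75351, 1720) ≈ 43.809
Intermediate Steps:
Function('n')(z) = Mul(10, z) (Function('n')(z) = Mul(5, Mul(2, z)) = Mul(10, z))
Mul(753510, Pow(Function('n')(1720), -1)) = Mul(753510, Pow(Mul(10, 1720), -1)) = Mul(753510, Pow(17200, -1)) = Mul(753510, Rational(1, 17200)) = Rational(75351, 1720)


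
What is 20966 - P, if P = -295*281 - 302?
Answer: 104163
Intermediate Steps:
P = -83197 (P = -82895 - 302 = -83197)
20966 - P = 20966 - 1*(-83197) = 20966 + 83197 = 104163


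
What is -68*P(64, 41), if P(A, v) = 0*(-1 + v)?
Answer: 0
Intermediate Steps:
P(A, v) = 0
-68*P(64, 41) = -68*0 = 0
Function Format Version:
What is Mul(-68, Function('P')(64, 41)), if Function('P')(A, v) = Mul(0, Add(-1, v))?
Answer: 0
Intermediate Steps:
Function('P')(A, v) = 0
Mul(-68, Function('P')(64, 41)) = Mul(-68, 0) = 0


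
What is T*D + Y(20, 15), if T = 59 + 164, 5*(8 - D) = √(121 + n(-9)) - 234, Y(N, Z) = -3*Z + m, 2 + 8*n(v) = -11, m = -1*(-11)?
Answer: 60932/5 - 223*√1910/20 ≈ 11699.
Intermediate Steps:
m = 11
n(v) = -13/8 (n(v) = -¼ + (⅛)*(-11) = -¼ - 11/8 = -13/8)
Y(N, Z) = 11 - 3*Z (Y(N, Z) = -3*Z + 11 = 11 - 3*Z)
D = 274/5 - √1910/20 (D = 8 - (√(121 - 13/8) - 234)/5 = 8 - (√(955/8) - 234)/5 = 8 - (√1910/4 - 234)/5 = 8 - (-234 + √1910/4)/5 = 8 + (234/5 - √1910/20) = 274/5 - √1910/20 ≈ 52.615)
T = 223
T*D + Y(20, 15) = 223*(274/5 - √1910/20) + (11 - 3*15) = (61102/5 - 223*√1910/20) + (11 - 45) = (61102/5 - 223*√1910/20) - 34 = 60932/5 - 223*√1910/20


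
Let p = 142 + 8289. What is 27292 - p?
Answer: 18861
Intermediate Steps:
p = 8431
27292 - p = 27292 - 1*8431 = 27292 - 8431 = 18861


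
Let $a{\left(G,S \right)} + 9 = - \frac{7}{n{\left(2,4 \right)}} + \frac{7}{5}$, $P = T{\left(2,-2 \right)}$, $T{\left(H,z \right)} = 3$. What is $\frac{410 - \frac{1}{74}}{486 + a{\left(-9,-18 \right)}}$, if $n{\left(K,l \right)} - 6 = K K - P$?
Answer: $\frac{151695}{176638} \approx 0.85879$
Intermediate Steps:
$P = 3$
$n{\left(K,l \right)} = 3 + K^{2}$ ($n{\left(K,l \right)} = 6 + \left(K K - 3\right) = 6 + \left(K^{2} - 3\right) = 6 + \left(-3 + K^{2}\right) = 3 + K^{2}$)
$a{\left(G,S \right)} = - \frac{43}{5}$ ($a{\left(G,S \right)} = -9 + \left(- \frac{7}{3 + 2^{2}} + \frac{7}{5}\right) = -9 + \left(- \frac{7}{3 + 4} + 7 \cdot \frac{1}{5}\right) = -9 + \left(- \frac{7}{7} + \frac{7}{5}\right) = -9 + \left(\left(-7\right) \frac{1}{7} + \frac{7}{5}\right) = -9 + \left(-1 + \frac{7}{5}\right) = -9 + \frac{2}{5} = - \frac{43}{5}$)
$\frac{410 - \frac{1}{74}}{486 + a{\left(-9,-18 \right)}} = \frac{410 - \frac{1}{74}}{486 - \frac{43}{5}} = \frac{410 - \frac{1}{74}}{\frac{2387}{5}} = \left(410 - \frac{1}{74}\right) \frac{5}{2387} = \frac{30339}{74} \cdot \frac{5}{2387} = \frac{151695}{176638}$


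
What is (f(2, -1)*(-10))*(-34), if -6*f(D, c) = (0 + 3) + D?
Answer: -850/3 ≈ -283.33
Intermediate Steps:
f(D, c) = -1/2 - D/6 (f(D, c) = -((0 + 3) + D)/6 = -(3 + D)/6 = -1/2 - D/6)
(f(2, -1)*(-10))*(-34) = ((-1/2 - 1/6*2)*(-10))*(-34) = ((-1/2 - 1/3)*(-10))*(-34) = -5/6*(-10)*(-34) = (25/3)*(-34) = -850/3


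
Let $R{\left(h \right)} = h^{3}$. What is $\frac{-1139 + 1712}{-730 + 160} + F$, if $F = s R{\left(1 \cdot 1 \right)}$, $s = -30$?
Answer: $- \frac{5891}{190} \approx -31.005$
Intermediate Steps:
$F = -30$ ($F = - 30 \left(1 \cdot 1\right)^{3} = - 30 \cdot 1^{3} = \left(-30\right) 1 = -30$)
$\frac{-1139 + 1712}{-730 + 160} + F = \frac{-1139 + 1712}{-730 + 160} - 30 = \frac{573}{-570} - 30 = 573 \left(- \frac{1}{570}\right) - 30 = - \frac{191}{190} - 30 = - \frac{5891}{190}$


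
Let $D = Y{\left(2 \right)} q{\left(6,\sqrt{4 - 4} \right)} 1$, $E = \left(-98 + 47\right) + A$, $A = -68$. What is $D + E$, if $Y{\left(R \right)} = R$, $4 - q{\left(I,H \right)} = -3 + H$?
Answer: $-105$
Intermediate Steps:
$q{\left(I,H \right)} = 7 - H$ ($q{\left(I,H \right)} = 4 - \left(-3 + H\right) = 7 - H$)
$E = -119$ ($E = \left(-98 + 47\right) - 68 = -51 - 68 = -119$)
$D = 14$ ($D = 2 \left(7 - \sqrt{4 - 4}\right) 1 = 2 \left(7 - \sqrt{0}\right) 1 = 2 \left(7 - 0\right) 1 = 2 \left(7 + 0\right) 1 = 2 \cdot 7 \cdot 1 = 14 \cdot 1 = 14$)
$D + E = 14 - 119 = -105$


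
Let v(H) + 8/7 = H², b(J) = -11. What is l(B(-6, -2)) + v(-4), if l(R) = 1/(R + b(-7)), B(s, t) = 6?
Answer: 513/35 ≈ 14.657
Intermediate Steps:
l(R) = 1/(-11 + R) (l(R) = 1/(R - 11) = 1/(-11 + R))
v(H) = -8/7 + H²
l(B(-6, -2)) + v(-4) = 1/(-11 + 6) + (-8/7 + (-4)²) = 1/(-5) + (-8/7 + 16) = -⅕ + 104/7 = 513/35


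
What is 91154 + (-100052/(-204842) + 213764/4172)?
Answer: 9743061096641/106825103 ≈ 91206.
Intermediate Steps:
91154 + (-100052/(-204842) + 213764/4172) = 91154 + (-100052*(-1/204842) + 213764*(1/4172)) = 91154 + (50026/102421 + 53441/1043) = 91154 + 5525657779/106825103 = 9743061096641/106825103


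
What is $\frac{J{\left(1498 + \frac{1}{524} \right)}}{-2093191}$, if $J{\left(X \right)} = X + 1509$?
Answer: $- \frac{1575669}{1096832084} \approx -0.0014366$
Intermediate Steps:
$J{\left(X \right)} = 1509 + X$
$\frac{J{\left(1498 + \frac{1}{524} \right)}}{-2093191} = \frac{1509 + \left(1498 + \frac{1}{524}\right)}{-2093191} = \left(1509 + \left(1498 + \frac{1}{524}\right)\right) \left(- \frac{1}{2093191}\right) = \left(1509 + \frac{784953}{524}\right) \left(- \frac{1}{2093191}\right) = \frac{1575669}{524} \left(- \frac{1}{2093191}\right) = - \frac{1575669}{1096832084}$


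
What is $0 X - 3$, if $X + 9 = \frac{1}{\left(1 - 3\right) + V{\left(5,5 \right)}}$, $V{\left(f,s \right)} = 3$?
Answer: $-3$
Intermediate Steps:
$X = -8$ ($X = -9 + \frac{1}{\left(1 - 3\right) + 3} = -9 + \frac{1}{-2 + 3} = -9 + 1^{-1} = -9 + 1 = -8$)
$0 X - 3 = 0 \left(-8\right) - 3 = 0 - 3 = -3$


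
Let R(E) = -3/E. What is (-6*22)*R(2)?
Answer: 198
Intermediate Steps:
(-6*22)*R(2) = (-6*22)*(-3/2) = -(-396)/2 = -132*(-3/2) = 198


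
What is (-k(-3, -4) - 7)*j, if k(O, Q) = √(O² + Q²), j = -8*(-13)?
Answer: -1248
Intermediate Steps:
j = 104
(-k(-3, -4) - 7)*j = (-√((-3)² + (-4)²) - 7)*104 = (-√(9 + 16) - 7)*104 = (-√25 - 7)*104 = (-1*5 - 7)*104 = (-5 - 7)*104 = -12*104 = -1248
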